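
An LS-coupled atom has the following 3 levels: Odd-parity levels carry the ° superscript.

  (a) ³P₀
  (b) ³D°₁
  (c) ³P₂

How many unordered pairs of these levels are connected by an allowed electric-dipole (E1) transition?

(a)–(b): allowed.
(a)–(c): forbidden (parity, ΔJ).
(b)–(c): allowed.
Allowed pairs: 2 of 3.

2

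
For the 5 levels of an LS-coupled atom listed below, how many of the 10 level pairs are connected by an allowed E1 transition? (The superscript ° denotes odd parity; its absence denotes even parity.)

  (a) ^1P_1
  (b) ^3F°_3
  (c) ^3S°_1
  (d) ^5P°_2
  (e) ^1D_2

(a)–(b): forbidden (ΔS, ΔL, ΔJ).
(a)–(c): forbidden (ΔS).
(a)–(d): forbidden (ΔS).
(a)–(e): forbidden (parity).
(b)–(c): forbidden (parity, ΔL, ΔJ).
(b)–(d): forbidden (parity, ΔS, ΔL).
(b)–(e): forbidden (ΔS).
(c)–(d): forbidden (parity, ΔS).
(c)–(e): forbidden (ΔS, ΔL).
(d)–(e): forbidden (ΔS).
Allowed pairs: 0 of 10.

0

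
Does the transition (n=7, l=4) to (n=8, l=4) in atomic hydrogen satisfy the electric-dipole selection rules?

forbidden

l: 4 → 4 (Δl = +0). Δl = ±1 violated.
The transition is electric-dipole forbidden.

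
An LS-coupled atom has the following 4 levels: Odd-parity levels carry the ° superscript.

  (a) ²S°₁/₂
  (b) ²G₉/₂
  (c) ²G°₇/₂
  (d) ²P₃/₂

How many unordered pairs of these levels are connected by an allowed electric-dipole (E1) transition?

(a)–(b): forbidden (ΔL, ΔJ).
(a)–(c): forbidden (parity, ΔL, ΔJ).
(a)–(d): allowed.
(b)–(c): allowed.
(b)–(d): forbidden (parity, ΔL, ΔJ).
(c)–(d): forbidden (ΔL, ΔJ).
Allowed pairs: 2 of 6.

2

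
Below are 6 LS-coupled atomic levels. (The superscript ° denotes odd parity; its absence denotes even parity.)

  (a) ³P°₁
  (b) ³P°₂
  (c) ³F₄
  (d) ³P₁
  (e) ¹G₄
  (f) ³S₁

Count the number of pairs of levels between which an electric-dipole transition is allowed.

(a)–(b): forbidden (parity).
(a)–(c): forbidden (ΔL, ΔJ).
(a)–(d): allowed.
(a)–(e): forbidden (ΔS, ΔL, ΔJ).
(a)–(f): allowed.
(b)–(c): forbidden (ΔL, ΔJ).
(b)–(d): allowed.
(b)–(e): forbidden (ΔS, ΔL, ΔJ).
(b)–(f): allowed.
(c)–(d): forbidden (parity, ΔL, ΔJ).
(c)–(e): forbidden (parity, ΔS).
(c)–(f): forbidden (parity, ΔL, ΔJ).
(d)–(e): forbidden (parity, ΔS, ΔL, ΔJ).
(d)–(f): forbidden (parity).
(e)–(f): forbidden (parity, ΔS, ΔL, ΔJ).
Allowed pairs: 4 of 15.

4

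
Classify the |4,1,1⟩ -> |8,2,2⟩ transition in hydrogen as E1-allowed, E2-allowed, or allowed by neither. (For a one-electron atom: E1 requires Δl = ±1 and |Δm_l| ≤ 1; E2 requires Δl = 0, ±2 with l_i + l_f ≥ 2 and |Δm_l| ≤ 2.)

E1

Δl = 2 − 1 = +1; l_i + l_f = 3.
Δm_l = +1.
E1 (Δl = ±1, |Δm_l| ≤ 1): satisfied.
E2 (Δl = 0,±2, l_i+l_f ≥ 2, |Δm_l| ≤ 2): not satisfied.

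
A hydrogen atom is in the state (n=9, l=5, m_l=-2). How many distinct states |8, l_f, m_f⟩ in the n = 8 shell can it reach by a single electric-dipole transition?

6

E1 requires Δl = ±1, so l_f ∈ {4, 6}; with 0 ≤ l_f ≤ n_f−1 = 7, the allowed l_f values are {4, 6}.
For l_f = 4: m_f ∈ {m_i−1, m_i, m_i+1} ∩ [−4, 4] = {-3, -2, -1} → 3 states.
For l_f = 6: m_f ∈ {m_i−1, m_i, m_i+1} ∩ [−6, 6] = {-3, -2, -1} → 3 states.
Total: 6.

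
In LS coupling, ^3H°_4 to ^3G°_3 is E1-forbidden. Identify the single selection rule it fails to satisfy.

ΔS = 0: S: 1 → 1 — passes.
ΔL = 0, ±1 (not L=0↔0): L: 5 → 4, ΔL = -1 — passes.
Parity must change: odd → odd — fails.
ΔJ = 0, ±1 (not J=0↔0): J: 4 → 3, ΔJ = -1 — passes.

parity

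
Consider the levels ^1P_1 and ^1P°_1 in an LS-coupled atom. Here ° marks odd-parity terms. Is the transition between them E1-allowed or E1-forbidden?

Parity must change: even → odd — satisfied.
ΔS = 0: S: 0 → 0 — satisfied.
ΔL = 0, ±1 (not L=0↔0): L: 1 → 1, ΔL = +0 — satisfied.
ΔJ = 0, ±1 (not J=0↔0): J: 1 → 1, ΔJ = +0 — satisfied.
All four E1 rules are satisfied.

allowed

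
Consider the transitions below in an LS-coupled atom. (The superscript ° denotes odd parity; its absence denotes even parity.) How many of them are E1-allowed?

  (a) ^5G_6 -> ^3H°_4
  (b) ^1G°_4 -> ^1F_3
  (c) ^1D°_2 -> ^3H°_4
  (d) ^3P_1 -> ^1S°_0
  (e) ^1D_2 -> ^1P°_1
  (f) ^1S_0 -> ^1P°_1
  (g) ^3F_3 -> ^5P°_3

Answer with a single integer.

3

(a) forbidden (ΔS, ΔJ fail)
(b) allowed
(c) forbidden (parity, ΔS, ΔL, ΔJ fail)
(d) forbidden (ΔS fails)
(e) allowed
(f) allowed
(g) forbidden (ΔS, ΔL fail)
Total allowed: 3 of 7.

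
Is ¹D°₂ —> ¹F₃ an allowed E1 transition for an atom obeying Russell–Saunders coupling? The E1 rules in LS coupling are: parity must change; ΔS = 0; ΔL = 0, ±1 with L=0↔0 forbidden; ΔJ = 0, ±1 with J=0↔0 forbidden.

Initial level: S=0, L=2, J=2, parity odd. Final level: S=0, L=3, J=3, parity even.
Parity must change: odd → even — ok.
ΔS = 0: S: 0 → 0 — ok.
ΔL = 0, ±1 (not L=0↔0): L: 2 → 3, ΔL = +1 — ok.
ΔJ = 0, ±1 (not J=0↔0): J: 2 → 3, ΔJ = +1 — ok.
All four E1 rules are satisfied.

allowed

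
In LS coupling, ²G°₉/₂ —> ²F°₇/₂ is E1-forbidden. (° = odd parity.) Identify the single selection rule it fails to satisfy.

Reading off the term symbols: S 1/2→1/2, L 4→3, J 9/2→7/2, parity odd→odd.
Parity must change: odd → odd — fails.
ΔS = 0: S: 1/2 → 1/2 — passes.
ΔL = 0, ±1 (not L=0↔0): L: 4 → 3, ΔL = -1 — passes.
ΔJ = 0, ±1 (not J=0↔0): J: 9/2 → 7/2, ΔJ = -1 — passes.

parity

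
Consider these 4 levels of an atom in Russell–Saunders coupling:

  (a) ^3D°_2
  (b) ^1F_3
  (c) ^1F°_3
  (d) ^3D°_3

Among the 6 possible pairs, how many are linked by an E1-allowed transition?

(a)–(b): forbidden (ΔS).
(a)–(c): forbidden (parity, ΔS).
(a)–(d): forbidden (parity).
(b)–(c): allowed.
(b)–(d): forbidden (ΔS).
(c)–(d): forbidden (parity, ΔS).
Allowed pairs: 1 of 6.

1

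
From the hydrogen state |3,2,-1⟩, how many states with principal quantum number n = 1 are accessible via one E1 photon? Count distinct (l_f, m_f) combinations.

0

E1 requires l_f ∈ {1, 3}, but neither lies in [0, 0], so no final state is reachable.
Total: 0.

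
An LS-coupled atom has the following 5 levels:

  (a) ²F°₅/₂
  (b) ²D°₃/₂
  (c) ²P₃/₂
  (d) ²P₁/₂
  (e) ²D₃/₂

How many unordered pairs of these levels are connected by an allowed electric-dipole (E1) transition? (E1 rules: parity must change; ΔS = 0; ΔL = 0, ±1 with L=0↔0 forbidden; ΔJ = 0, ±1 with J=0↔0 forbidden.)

(a)–(b): forbidden (parity).
(a)–(c): forbidden (ΔL).
(a)–(d): forbidden (ΔL, ΔJ).
(a)–(e): allowed.
(b)–(c): allowed.
(b)–(d): allowed.
(b)–(e): allowed.
(c)–(d): forbidden (parity).
(c)–(e): forbidden (parity).
(d)–(e): forbidden (parity).
Allowed pairs: 4 of 10.

4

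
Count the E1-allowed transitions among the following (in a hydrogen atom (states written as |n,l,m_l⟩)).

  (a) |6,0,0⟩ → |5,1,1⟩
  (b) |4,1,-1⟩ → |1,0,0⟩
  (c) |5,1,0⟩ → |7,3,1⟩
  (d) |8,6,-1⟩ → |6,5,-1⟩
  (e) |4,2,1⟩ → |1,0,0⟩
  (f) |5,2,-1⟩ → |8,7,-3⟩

3

(a) allowed
(b) allowed
(c) forbidden — Δl = +2 (E1 requires Δl = ±1)
(d) allowed
(e) forbidden — Δl = -2 (E1 requires Δl = ±1)
(f) forbidden — Δl = +5 (E1 requires Δl = ±1); Δm_l = -2 (E1 requires Δm_l = 0, ±1)
Total allowed: 3 of 6.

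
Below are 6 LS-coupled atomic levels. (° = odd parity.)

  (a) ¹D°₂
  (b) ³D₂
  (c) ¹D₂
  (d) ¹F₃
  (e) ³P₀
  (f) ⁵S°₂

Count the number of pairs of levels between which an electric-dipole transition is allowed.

2

(a)–(b): forbidden (ΔS).
(a)–(c): allowed.
(a)–(d): allowed.
(a)–(e): forbidden (ΔS, ΔJ).
(a)–(f): forbidden (parity, ΔS, ΔL).
(b)–(c): forbidden (parity, ΔS).
(b)–(d): forbidden (parity, ΔS).
(b)–(e): forbidden (parity, ΔJ).
(b)–(f): forbidden (ΔS, ΔL).
(c)–(d): forbidden (parity).
(c)–(e): forbidden (parity, ΔS, ΔJ).
(c)–(f): forbidden (ΔS, ΔL).
(d)–(e): forbidden (parity, ΔS, ΔL, ΔJ).
(d)–(f): forbidden (ΔS, ΔL).
(e)–(f): forbidden (ΔS, ΔJ).
Allowed pairs: 2 of 15.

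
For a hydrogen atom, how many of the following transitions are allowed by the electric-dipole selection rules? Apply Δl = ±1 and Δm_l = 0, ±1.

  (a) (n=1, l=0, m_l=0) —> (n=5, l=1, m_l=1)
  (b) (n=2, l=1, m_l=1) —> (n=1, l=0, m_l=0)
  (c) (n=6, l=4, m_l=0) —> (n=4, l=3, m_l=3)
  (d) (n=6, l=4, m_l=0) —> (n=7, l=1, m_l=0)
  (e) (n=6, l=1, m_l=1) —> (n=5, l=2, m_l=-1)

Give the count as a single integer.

(a) allowed
(b) allowed
(c) forbidden — Δm_l = +3 (E1 requires Δm_l = 0, ±1)
(d) forbidden — Δl = -3 (E1 requires Δl = ±1)
(e) forbidden — Δm_l = -2 (E1 requires Δm_l = 0, ±1)
Total allowed: 2 of 5.

2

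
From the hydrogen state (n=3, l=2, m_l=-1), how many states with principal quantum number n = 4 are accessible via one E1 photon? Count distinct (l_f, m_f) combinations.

E1 requires Δl = ±1, so l_f ∈ {1, 3}; with 0 ≤ l_f ≤ n_f−1 = 3, the allowed l_f values are {1, 3}.
For l_f = 1: m_f ∈ {m_i−1, m_i, m_i+1} ∩ [−1, 1] = {-1, 0} → 2 states.
For l_f = 3: m_f ∈ {m_i−1, m_i, m_i+1} ∩ [−3, 3] = {-2, -1, 0} → 3 states.
Total: 5.

5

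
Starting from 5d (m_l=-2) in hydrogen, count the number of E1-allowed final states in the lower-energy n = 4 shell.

4

E1 requires Δl = ±1, so l_f ∈ {1, 3}; with 0 ≤ l_f ≤ n_f−1 = 3, the allowed l_f values are {1, 3}.
For l_f = 1: m_f ∈ {m_i−1, m_i, m_i+1} ∩ [−1, 1] = {-1} → 1 state.
For l_f = 3: m_f ∈ {m_i−1, m_i, m_i+1} ∩ [−3, 3] = {-3, -2, -1} → 3 states.
Total: 4.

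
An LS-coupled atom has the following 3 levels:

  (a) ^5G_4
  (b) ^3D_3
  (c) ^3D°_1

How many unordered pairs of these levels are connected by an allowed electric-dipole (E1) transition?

(a)–(b): forbidden (parity, ΔS, ΔL).
(a)–(c): forbidden (ΔS, ΔL, ΔJ).
(b)–(c): forbidden (ΔJ).
Allowed pairs: 0 of 3.

0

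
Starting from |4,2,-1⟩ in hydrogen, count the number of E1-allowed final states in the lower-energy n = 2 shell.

E1 requires Δl = ±1, so l_f ∈ {1, 3}; with 0 ≤ l_f ≤ n_f−1 = 1, the allowed l_f values are {1}.
For l_f = 1: m_f ∈ {m_i−1, m_i, m_i+1} ∩ [−1, 1] = {-1, 0} → 2 states.
Total: 2.

2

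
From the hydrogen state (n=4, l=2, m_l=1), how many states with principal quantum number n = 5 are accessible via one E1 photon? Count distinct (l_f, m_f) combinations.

5

E1 requires Δl = ±1, so l_f ∈ {1, 3}; with 0 ≤ l_f ≤ n_f−1 = 4, the allowed l_f values are {1, 3}.
For l_f = 1: m_f ∈ {m_i−1, m_i, m_i+1} ∩ [−1, 1] = {0, 1} → 2 states.
For l_f = 3: m_f ∈ {m_i−1, m_i, m_i+1} ∩ [−3, 3] = {0, 1, 2} → 3 states.
Total: 5.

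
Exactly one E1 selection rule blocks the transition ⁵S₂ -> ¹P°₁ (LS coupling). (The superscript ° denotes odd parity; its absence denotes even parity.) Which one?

Reading off the term symbols: S 2→0, L 0→1, J 2→1, parity even→odd.
Parity must change: even → odd — passes.
ΔS = 0: S: 2 → 0 — fails.
ΔL = 0, ±1 (not L=0↔0): L: 0 → 1, ΔL = +1 — passes.
ΔJ = 0, ±1 (not J=0↔0): J: 2 → 1, ΔJ = -1 — passes.

the ΔS = 0 rule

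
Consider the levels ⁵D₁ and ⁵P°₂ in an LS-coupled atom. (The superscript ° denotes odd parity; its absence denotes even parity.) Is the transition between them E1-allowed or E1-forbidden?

allowed

Initial level: S=2, L=2, J=1, parity even. Final level: S=2, L=1, J=2, parity odd.
Parity must change: even → odd — ok.
ΔJ = 0, ±1 (not J=0↔0): J: 1 → 2, ΔJ = +1 — ok.
ΔS = 0: S: 2 → 2 — ok.
ΔL = 0, ±1 (not L=0↔0): L: 2 → 1, ΔL = -1 — ok.
All four E1 rules are satisfied.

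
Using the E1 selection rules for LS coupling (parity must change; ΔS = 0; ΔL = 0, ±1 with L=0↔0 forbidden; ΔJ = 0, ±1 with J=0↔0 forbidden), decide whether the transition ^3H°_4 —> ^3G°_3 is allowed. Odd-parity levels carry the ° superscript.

Parity must change: odd → odd — ✗.
ΔS = 0: S: 1 → 1 — ✓.
ΔL = 0, ±1 (not L=0↔0): L: 5 → 4, ΔL = -1 — ✓.
ΔJ = 0, ±1 (not J=0↔0): J: 4 → 3, ΔJ = -1 — ✓.
Rule(s) violated: parity.

forbidden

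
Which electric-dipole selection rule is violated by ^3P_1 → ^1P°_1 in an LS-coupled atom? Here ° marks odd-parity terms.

Reading off the term symbols: S 1→0, L 1→1, J 1→1, parity even→odd.
ΔS = 0: S: 1 → 0 — ✗.
ΔJ = 0, ±1 (not J=0↔0): J: 1 → 1, ΔJ = +0 — ✓.
ΔL = 0, ±1 (not L=0↔0): L: 1 → 1, ΔL = +0 — ✓.
Parity must change: even → odd — ✓.

the ΔS = 0 rule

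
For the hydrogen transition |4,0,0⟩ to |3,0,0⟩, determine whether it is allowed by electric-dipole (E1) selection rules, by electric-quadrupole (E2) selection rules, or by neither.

Δl = 0 − 0 = +0; l_i + l_f = 0.
Δm_l = +0.
E1 (Δl = ±1, |Δm_l| ≤ 1): not satisfied.
E2 (Δl = 0,±2, l_i+l_f ≥ 2, |Δm_l| ≤ 2): not satisfied.

neither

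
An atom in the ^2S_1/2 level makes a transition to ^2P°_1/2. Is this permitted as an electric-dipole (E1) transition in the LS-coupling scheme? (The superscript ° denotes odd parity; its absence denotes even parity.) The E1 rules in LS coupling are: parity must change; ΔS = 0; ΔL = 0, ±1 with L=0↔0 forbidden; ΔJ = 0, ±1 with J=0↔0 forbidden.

Parity must change: even → odd — passes.
ΔS = 0: S: 1/2 → 1/2 — passes.
ΔL = 0, ±1 (not L=0↔0): L: 0 → 1, ΔL = +1 — passes.
ΔJ = 0, ±1 (not J=0↔0): J: 1/2 → 1/2, ΔJ = +0 — passes.
All four E1 rules are satisfied.

allowed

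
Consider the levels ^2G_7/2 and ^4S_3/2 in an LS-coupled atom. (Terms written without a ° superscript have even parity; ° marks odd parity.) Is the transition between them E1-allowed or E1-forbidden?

Initial level: S=1/2, L=4, J=7/2, parity even. Final level: S=3/2, L=0, J=3/2, parity even.
ΔS = 0: S: 1/2 → 3/2 — fails.
ΔJ = 0, ±1 (not J=0↔0): J: 7/2 → 3/2, ΔJ = -2 — fails.
ΔL = 0, ±1 (not L=0↔0): L: 4 → 0, ΔL = -4 — fails.
Parity must change: even → even — fails.
Rule(s) violated: parity, ΔS, ΔL, ΔJ.

forbidden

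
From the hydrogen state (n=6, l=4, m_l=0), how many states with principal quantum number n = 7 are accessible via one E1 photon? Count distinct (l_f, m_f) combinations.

6

E1 requires Δl = ±1, so l_f ∈ {3, 5}; with 0 ≤ l_f ≤ n_f−1 = 6, the allowed l_f values are {3, 5}.
For l_f = 3: m_f ∈ {m_i−1, m_i, m_i+1} ∩ [−3, 3] = {-1, 0, 1} → 3 states.
For l_f = 5: m_f ∈ {m_i−1, m_i, m_i+1} ∩ [−5, 5] = {-1, 0, 1} → 3 states.
Total: 6.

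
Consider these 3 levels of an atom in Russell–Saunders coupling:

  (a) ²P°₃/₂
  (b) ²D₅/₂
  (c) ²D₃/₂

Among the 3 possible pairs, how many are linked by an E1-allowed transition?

(a)–(b): allowed.
(a)–(c): allowed.
(b)–(c): forbidden (parity).
Allowed pairs: 2 of 3.

2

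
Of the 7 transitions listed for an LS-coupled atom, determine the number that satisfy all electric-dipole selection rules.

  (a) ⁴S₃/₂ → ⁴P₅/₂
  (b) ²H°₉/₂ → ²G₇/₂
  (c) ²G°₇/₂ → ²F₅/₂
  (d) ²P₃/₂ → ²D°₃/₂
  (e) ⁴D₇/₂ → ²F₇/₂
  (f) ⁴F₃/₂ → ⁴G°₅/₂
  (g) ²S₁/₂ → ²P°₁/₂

(a) forbidden (parity fails)
(b) allowed
(c) allowed
(d) allowed
(e) forbidden (parity, ΔS fail)
(f) allowed
(g) allowed
Total allowed: 5 of 7.

5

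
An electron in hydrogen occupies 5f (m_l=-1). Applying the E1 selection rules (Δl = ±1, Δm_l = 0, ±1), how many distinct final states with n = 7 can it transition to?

E1 requires Δl = ±1, so l_f ∈ {2, 4}; with 0 ≤ l_f ≤ n_f−1 = 6, the allowed l_f values are {2, 4}.
For l_f = 2: m_f ∈ {m_i−1, m_i, m_i+1} ∩ [−2, 2] = {-2, -1, 0} → 3 states.
For l_f = 4: m_f ∈ {m_i−1, m_i, m_i+1} ∩ [−4, 4] = {-2, -1, 0} → 3 states.
Total: 6.

6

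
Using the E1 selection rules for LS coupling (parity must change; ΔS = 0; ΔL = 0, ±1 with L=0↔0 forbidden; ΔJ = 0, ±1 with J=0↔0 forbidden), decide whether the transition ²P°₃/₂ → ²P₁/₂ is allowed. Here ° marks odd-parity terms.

allowed

Reading off the term symbols: S 1/2→1/2, L 1→1, J 3/2→1/2, parity odd→even.
Parity must change: odd → even — satisfied.
ΔS = 0: S: 1/2 → 1/2 — satisfied.
ΔL = 0, ±1 (not L=0↔0): L: 1 → 1, ΔL = +0 — satisfied.
ΔJ = 0, ±1 (not J=0↔0): J: 3/2 → 1/2, ΔJ = -1 — satisfied.
All four E1 rules are satisfied.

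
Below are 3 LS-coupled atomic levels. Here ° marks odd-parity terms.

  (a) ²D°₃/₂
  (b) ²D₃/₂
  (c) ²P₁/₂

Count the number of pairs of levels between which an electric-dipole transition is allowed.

2

(a)–(b): allowed.
(a)–(c): allowed.
(b)–(c): forbidden (parity).
Allowed pairs: 2 of 3.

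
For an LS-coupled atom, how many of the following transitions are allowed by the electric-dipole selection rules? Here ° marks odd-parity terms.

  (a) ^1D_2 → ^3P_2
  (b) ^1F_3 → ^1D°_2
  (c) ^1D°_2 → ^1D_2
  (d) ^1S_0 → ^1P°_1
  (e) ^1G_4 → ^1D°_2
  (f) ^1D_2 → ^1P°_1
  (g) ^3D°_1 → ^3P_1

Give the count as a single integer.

5

(a) forbidden (parity, ΔS fail)
(b) allowed
(c) allowed
(d) allowed
(e) forbidden (ΔL, ΔJ fail)
(f) allowed
(g) allowed
Total allowed: 5 of 7.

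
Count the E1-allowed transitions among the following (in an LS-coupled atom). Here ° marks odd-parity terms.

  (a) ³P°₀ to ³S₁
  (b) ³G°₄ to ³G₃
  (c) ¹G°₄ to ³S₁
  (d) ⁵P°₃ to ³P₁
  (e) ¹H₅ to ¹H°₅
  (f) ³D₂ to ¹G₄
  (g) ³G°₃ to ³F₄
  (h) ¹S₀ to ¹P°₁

5

(a) allowed
(b) allowed
(c) forbidden (ΔS, ΔL, ΔJ fail)
(d) forbidden (ΔS, ΔJ fail)
(e) allowed
(f) forbidden (parity, ΔS, ΔL, ΔJ fail)
(g) allowed
(h) allowed
Total allowed: 5 of 8.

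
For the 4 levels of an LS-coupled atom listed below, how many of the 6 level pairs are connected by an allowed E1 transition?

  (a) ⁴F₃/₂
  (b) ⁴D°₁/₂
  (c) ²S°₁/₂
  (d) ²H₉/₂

(a)–(b): allowed.
(a)–(c): forbidden (ΔS, ΔL).
(a)–(d): forbidden (parity, ΔS, ΔL, ΔJ).
(b)–(c): forbidden (parity, ΔS, ΔL).
(b)–(d): forbidden (ΔS, ΔL, ΔJ).
(c)–(d): forbidden (ΔL, ΔJ).
Allowed pairs: 1 of 6.

1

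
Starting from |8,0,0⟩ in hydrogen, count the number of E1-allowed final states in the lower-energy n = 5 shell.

E1 requires Δl = ±1, so l_f ∈ {-1, 1}; with 0 ≤ l_f ≤ n_f−1 = 4, the allowed l_f values are {1}.
For l_f = 1: m_f ∈ {m_i−1, m_i, m_i+1} ∩ [−1, 1] = {-1, 0, 1} → 3 states.
Total: 3.

3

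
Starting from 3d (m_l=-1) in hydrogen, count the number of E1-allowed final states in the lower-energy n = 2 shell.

2

E1 requires Δl = ±1, so l_f ∈ {1, 3}; with 0 ≤ l_f ≤ n_f−1 = 1, the allowed l_f values are {1}.
For l_f = 1: m_f ∈ {m_i−1, m_i, m_i+1} ∩ [−1, 1] = {-1, 0} → 2 states.
Total: 2.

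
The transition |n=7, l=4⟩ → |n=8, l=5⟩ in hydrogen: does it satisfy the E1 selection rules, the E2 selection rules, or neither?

Δl = 5 − 4 = +1; l_i + l_f = 9.
E1 (Δl = ±1): satisfied.
E2 (Δl = 0,±2, l_i+l_f ≥ 2): not satisfied.

E1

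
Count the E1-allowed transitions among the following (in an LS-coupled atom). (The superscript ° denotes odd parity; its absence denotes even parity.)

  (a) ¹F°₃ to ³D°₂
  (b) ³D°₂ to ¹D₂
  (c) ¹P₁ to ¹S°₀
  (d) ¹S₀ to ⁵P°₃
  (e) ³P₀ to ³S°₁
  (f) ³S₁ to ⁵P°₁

2

(a) forbidden (parity, ΔS fail)
(b) forbidden (ΔS fails)
(c) allowed
(d) forbidden (ΔS, ΔJ fail)
(e) allowed
(f) forbidden (ΔS fails)
Total allowed: 2 of 6.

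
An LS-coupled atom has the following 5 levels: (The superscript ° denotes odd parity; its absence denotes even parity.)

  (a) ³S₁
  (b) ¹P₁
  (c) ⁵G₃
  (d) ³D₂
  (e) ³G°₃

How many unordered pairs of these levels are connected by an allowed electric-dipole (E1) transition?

(a)–(b): forbidden (parity, ΔS).
(a)–(c): forbidden (parity, ΔS, ΔL, ΔJ).
(a)–(d): forbidden (parity, ΔL).
(a)–(e): forbidden (ΔL, ΔJ).
(b)–(c): forbidden (parity, ΔS, ΔL, ΔJ).
(b)–(d): forbidden (parity, ΔS).
(b)–(e): forbidden (ΔS, ΔL, ΔJ).
(c)–(d): forbidden (parity, ΔS, ΔL).
(c)–(e): forbidden (ΔS).
(d)–(e): forbidden (ΔL).
Allowed pairs: 0 of 10.

0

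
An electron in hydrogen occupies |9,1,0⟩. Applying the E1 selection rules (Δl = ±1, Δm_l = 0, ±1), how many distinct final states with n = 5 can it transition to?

E1 requires Δl = ±1, so l_f ∈ {0, 2}; with 0 ≤ l_f ≤ n_f−1 = 4, the allowed l_f values are {0, 2}.
For l_f = 0: m_f ∈ {m_i−1, m_i, m_i+1} ∩ [−0, 0] = {0} → 1 state.
For l_f = 2: m_f ∈ {m_i−1, m_i, m_i+1} ∩ [−2, 2] = {-1, 0, 1} → 3 states.
Total: 4.

4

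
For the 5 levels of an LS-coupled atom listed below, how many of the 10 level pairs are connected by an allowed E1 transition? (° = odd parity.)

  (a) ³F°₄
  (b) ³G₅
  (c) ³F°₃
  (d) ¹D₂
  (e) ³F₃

3

(a)–(b): allowed.
(a)–(c): forbidden (parity).
(a)–(d): forbidden (ΔS, ΔJ).
(a)–(e): allowed.
(b)–(c): forbidden (ΔJ).
(b)–(d): forbidden (parity, ΔS, ΔL, ΔJ).
(b)–(e): forbidden (parity, ΔJ).
(c)–(d): forbidden (ΔS).
(c)–(e): allowed.
(d)–(e): forbidden (parity, ΔS).
Allowed pairs: 3 of 10.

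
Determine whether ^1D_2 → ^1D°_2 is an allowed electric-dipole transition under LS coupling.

allowed

Parity must change: even → odd — ✓.
ΔJ = 0, ±1 (not J=0↔0): J: 2 → 2, ΔJ = +0 — ✓.
ΔS = 0: S: 0 → 0 — ✓.
ΔL = 0, ±1 (not L=0↔0): L: 2 → 2, ΔL = +0 — ✓.
All four E1 rules are satisfied.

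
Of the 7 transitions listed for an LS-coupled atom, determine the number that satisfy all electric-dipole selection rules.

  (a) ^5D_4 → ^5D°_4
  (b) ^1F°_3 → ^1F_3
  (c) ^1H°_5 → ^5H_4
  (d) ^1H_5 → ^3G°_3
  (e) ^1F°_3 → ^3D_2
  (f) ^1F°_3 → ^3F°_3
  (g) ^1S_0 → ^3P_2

2

(a) allowed
(b) allowed
(c) forbidden (ΔS fails)
(d) forbidden (ΔS, ΔJ fail)
(e) forbidden (ΔS fails)
(f) forbidden (parity, ΔS fail)
(g) forbidden (parity, ΔS, ΔJ fail)
Total allowed: 2 of 7.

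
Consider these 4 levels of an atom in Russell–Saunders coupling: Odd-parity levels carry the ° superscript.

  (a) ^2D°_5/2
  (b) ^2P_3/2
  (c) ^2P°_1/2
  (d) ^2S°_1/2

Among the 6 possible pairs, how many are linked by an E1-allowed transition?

3

(a)–(b): allowed.
(a)–(c): forbidden (parity, ΔJ).
(a)–(d): forbidden (parity, ΔL, ΔJ).
(b)–(c): allowed.
(b)–(d): allowed.
(c)–(d): forbidden (parity).
Allowed pairs: 3 of 6.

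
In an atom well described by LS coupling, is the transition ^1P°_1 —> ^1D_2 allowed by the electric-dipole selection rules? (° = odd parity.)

allowed

Initial level: S=0, L=1, J=1, parity odd. Final level: S=0, L=2, J=2, parity even.
Parity must change: odd → even — passes.
ΔJ = 0, ±1 (not J=0↔0): J: 1 → 2, ΔJ = +1 — passes.
ΔS = 0: S: 0 → 0 — passes.
ΔL = 0, ±1 (not L=0↔0): L: 1 → 2, ΔL = +1 — passes.
All four E1 rules are satisfied.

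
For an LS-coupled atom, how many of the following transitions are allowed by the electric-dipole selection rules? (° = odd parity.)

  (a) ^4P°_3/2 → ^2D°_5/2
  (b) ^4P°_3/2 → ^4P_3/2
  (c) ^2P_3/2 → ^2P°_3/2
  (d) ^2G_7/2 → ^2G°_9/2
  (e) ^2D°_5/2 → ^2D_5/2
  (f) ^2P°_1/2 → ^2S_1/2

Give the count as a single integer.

(a) forbidden (parity, ΔS fail)
(b) allowed
(c) allowed
(d) allowed
(e) allowed
(f) allowed
Total allowed: 5 of 6.

5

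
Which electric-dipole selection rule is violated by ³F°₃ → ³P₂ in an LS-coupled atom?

the ΔL = 0, ±1 rule

Reading off the term symbols: S 1→1, L 3→1, J 3→2, parity odd→even.
Parity must change: odd → even — ✓.
ΔS = 0: S: 1 → 1 — ✓.
ΔL = 0, ±1 (not L=0↔0): L: 3 → 1, ΔL = -2 — ✗.
ΔJ = 0, ±1 (not J=0↔0): J: 3 → 2, ΔJ = -1 — ✓.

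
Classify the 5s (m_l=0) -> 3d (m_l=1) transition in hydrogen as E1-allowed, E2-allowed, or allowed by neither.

E2

Δl = 2 − 0 = +2; l_i + l_f = 2.
Δm_l = +1.
E1 (Δl = ±1, |Δm_l| ≤ 1): not satisfied.
E2 (Δl = 0,±2, l_i+l_f ≥ 2, |Δm_l| ≤ 2): satisfied.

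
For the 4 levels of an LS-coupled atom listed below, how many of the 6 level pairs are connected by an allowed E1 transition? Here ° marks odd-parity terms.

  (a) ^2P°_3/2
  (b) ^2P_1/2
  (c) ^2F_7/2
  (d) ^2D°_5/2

2

(a)–(b): allowed.
(a)–(c): forbidden (ΔL, ΔJ).
(a)–(d): forbidden (parity).
(b)–(c): forbidden (parity, ΔL, ΔJ).
(b)–(d): forbidden (ΔJ).
(c)–(d): allowed.
Allowed pairs: 2 of 6.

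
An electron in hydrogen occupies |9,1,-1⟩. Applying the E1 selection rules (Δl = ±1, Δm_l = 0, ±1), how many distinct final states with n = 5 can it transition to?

E1 requires Δl = ±1, so l_f ∈ {0, 2}; with 0 ≤ l_f ≤ n_f−1 = 4, the allowed l_f values are {0, 2}.
For l_f = 0: m_f ∈ {m_i−1, m_i, m_i+1} ∩ [−0, 0] = {0} → 1 state.
For l_f = 2: m_f ∈ {m_i−1, m_i, m_i+1} ∩ [−2, 2] = {-2, -1, 0} → 3 states.
Total: 4.

4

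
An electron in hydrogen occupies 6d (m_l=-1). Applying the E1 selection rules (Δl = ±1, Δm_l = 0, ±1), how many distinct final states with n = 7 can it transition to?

5

E1 requires Δl = ±1, so l_f ∈ {1, 3}; with 0 ≤ l_f ≤ n_f−1 = 6, the allowed l_f values are {1, 3}.
For l_f = 1: m_f ∈ {m_i−1, m_i, m_i+1} ∩ [−1, 1] = {-1, 0} → 2 states.
For l_f = 3: m_f ∈ {m_i−1, m_i, m_i+1} ∩ [−3, 3] = {-2, -1, 0} → 3 states.
Total: 5.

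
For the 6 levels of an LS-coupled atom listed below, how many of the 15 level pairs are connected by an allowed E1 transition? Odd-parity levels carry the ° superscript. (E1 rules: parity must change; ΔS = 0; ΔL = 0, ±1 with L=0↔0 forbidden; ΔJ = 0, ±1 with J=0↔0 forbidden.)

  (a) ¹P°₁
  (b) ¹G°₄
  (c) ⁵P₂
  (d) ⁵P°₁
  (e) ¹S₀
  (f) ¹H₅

3

(a)–(b): forbidden (parity, ΔL, ΔJ).
(a)–(c): forbidden (ΔS).
(a)–(d): forbidden (parity, ΔS).
(a)–(e): allowed.
(a)–(f): forbidden (ΔL, ΔJ).
(b)–(c): forbidden (ΔS, ΔL, ΔJ).
(b)–(d): forbidden (parity, ΔS, ΔL, ΔJ).
(b)–(e): forbidden (ΔL, ΔJ).
(b)–(f): allowed.
(c)–(d): allowed.
(c)–(e): forbidden (parity, ΔS, ΔJ).
(c)–(f): forbidden (parity, ΔS, ΔL, ΔJ).
(d)–(e): forbidden (ΔS).
(d)–(f): forbidden (ΔS, ΔL, ΔJ).
(e)–(f): forbidden (parity, ΔL, ΔJ).
Allowed pairs: 3 of 15.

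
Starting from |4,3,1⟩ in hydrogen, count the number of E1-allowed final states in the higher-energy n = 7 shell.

E1 requires Δl = ±1, so l_f ∈ {2, 4}; with 0 ≤ l_f ≤ n_f−1 = 6, the allowed l_f values are {2, 4}.
For l_f = 2: m_f ∈ {m_i−1, m_i, m_i+1} ∩ [−2, 2] = {0, 1, 2} → 3 states.
For l_f = 4: m_f ∈ {m_i−1, m_i, m_i+1} ∩ [−4, 4] = {0, 1, 2} → 3 states.
Total: 6.

6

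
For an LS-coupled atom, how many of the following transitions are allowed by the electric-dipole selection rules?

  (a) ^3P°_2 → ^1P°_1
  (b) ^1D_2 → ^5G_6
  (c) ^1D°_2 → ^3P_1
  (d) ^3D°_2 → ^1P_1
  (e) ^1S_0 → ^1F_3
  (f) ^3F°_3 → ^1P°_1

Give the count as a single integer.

0

(a) forbidden (parity, ΔS fail)
(b) forbidden (parity, ΔS, ΔL, ΔJ fail)
(c) forbidden (ΔS fails)
(d) forbidden (ΔS fails)
(e) forbidden (parity, ΔL, ΔJ fail)
(f) forbidden (parity, ΔS, ΔL, ΔJ fail)
Total allowed: 0 of 6.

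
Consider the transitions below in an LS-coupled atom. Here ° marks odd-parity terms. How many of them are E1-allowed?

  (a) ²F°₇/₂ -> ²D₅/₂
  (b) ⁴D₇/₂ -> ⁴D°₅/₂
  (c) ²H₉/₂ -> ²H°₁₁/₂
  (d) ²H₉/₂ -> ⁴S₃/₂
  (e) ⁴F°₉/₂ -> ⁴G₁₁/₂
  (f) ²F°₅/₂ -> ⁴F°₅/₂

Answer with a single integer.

(a) allowed
(b) allowed
(c) allowed
(d) forbidden (parity, ΔS, ΔL, ΔJ fail)
(e) allowed
(f) forbidden (parity, ΔS fail)
Total allowed: 4 of 6.

4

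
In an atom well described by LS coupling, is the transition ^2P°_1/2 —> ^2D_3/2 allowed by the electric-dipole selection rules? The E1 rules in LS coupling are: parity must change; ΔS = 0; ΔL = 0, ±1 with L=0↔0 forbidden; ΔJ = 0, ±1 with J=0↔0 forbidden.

allowed

Parity must change: odd → even — ✓.
ΔS = 0: S: 1/2 → 1/2 — ✓.
ΔL = 0, ±1 (not L=0↔0): L: 1 → 2, ΔL = +1 — ✓.
ΔJ = 0, ±1 (not J=0↔0): J: 1/2 → 3/2, ΔJ = +1 — ✓.
All four E1 rules are satisfied.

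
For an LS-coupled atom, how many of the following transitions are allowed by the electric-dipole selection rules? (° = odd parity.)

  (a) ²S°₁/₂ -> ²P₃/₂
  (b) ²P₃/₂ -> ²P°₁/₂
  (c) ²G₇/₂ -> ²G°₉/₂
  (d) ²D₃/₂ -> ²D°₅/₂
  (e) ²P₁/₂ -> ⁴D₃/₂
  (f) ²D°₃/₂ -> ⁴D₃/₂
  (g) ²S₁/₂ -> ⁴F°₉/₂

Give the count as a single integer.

(a) allowed
(b) allowed
(c) allowed
(d) allowed
(e) forbidden (parity, ΔS fail)
(f) forbidden (ΔS fails)
(g) forbidden (ΔS, ΔL, ΔJ fail)
Total allowed: 4 of 7.

4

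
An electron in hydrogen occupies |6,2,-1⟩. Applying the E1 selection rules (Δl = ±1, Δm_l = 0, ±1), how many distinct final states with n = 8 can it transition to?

E1 requires Δl = ±1, so l_f ∈ {1, 3}; with 0 ≤ l_f ≤ n_f−1 = 7, the allowed l_f values are {1, 3}.
For l_f = 1: m_f ∈ {m_i−1, m_i, m_i+1} ∩ [−1, 1] = {-1, 0} → 2 states.
For l_f = 3: m_f ∈ {m_i−1, m_i, m_i+1} ∩ [−3, 3] = {-2, -1, 0} → 3 states.
Total: 5.

5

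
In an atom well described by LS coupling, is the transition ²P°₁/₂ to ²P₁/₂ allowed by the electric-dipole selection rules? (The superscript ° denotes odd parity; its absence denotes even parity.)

Initial level: S=1/2, L=1, J=1/2, parity odd. Final level: S=1/2, L=1, J=1/2, parity even.
Parity must change: odd → even — satisfied.
ΔJ = 0, ±1 (not J=0↔0): J: 1/2 → 1/2, ΔJ = +0 — satisfied.
ΔL = 0, ±1 (not L=0↔0): L: 1 → 1, ΔL = +0 — satisfied.
ΔS = 0: S: 1/2 → 1/2 — satisfied.
All four E1 rules are satisfied.

allowed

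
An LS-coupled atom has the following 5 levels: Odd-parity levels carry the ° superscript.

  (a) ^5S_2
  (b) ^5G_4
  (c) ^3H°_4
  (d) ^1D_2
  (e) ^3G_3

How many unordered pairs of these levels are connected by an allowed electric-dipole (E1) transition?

1

(a)–(b): forbidden (parity, ΔL, ΔJ).
(a)–(c): forbidden (ΔS, ΔL, ΔJ).
(a)–(d): forbidden (parity, ΔS, ΔL).
(a)–(e): forbidden (parity, ΔS, ΔL).
(b)–(c): forbidden (ΔS).
(b)–(d): forbidden (parity, ΔS, ΔL, ΔJ).
(b)–(e): forbidden (parity, ΔS).
(c)–(d): forbidden (ΔS, ΔL, ΔJ).
(c)–(e): allowed.
(d)–(e): forbidden (parity, ΔS, ΔL).
Allowed pairs: 1 of 10.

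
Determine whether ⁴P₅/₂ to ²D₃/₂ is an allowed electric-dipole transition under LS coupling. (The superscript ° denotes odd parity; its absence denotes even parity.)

Reading off the term symbols: S 3/2→1/2, L 1→2, J 5/2→3/2, parity even→even.
Parity must change: even → even — ✗.
ΔS = 0: S: 3/2 → 1/2 — ✗.
ΔL = 0, ±1 (not L=0↔0): L: 1 → 2, ΔL = +1 — ✓.
ΔJ = 0, ±1 (not J=0↔0): J: 5/2 → 3/2, ΔJ = -1 — ✓.
Rule(s) violated: parity, ΔS.

forbidden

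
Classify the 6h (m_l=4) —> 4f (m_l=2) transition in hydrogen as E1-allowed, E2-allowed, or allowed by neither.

Δl = 3 − 5 = -2; l_i + l_f = 8.
Δm_l = -2.
E1 (Δl = ±1, |Δm_l| ≤ 1): not satisfied.
E2 (Δl = 0,±2, l_i+l_f ≥ 2, |Δm_l| ≤ 2): satisfied.

E2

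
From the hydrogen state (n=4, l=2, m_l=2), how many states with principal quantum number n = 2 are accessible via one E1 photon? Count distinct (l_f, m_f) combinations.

E1 requires Δl = ±1, so l_f ∈ {1, 3}; with 0 ≤ l_f ≤ n_f−1 = 1, the allowed l_f values are {1}.
For l_f = 1: m_f ∈ {m_i−1, m_i, m_i+1} ∩ [−1, 1] = {1} → 1 state.
Total: 1.

1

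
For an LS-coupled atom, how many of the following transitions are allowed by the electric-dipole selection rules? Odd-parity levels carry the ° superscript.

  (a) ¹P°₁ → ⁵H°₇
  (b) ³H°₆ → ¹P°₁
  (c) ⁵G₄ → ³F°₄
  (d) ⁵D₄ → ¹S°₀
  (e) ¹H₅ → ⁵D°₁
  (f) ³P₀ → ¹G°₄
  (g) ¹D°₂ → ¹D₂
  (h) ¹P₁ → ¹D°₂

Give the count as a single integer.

2

(a) forbidden (parity, ΔS, ΔL, ΔJ fail)
(b) forbidden (parity, ΔS, ΔL, ΔJ fail)
(c) forbidden (ΔS fails)
(d) forbidden (ΔS, ΔL, ΔJ fail)
(e) forbidden (ΔS, ΔL, ΔJ fail)
(f) forbidden (ΔS, ΔL, ΔJ fail)
(g) allowed
(h) allowed
Total allowed: 2 of 8.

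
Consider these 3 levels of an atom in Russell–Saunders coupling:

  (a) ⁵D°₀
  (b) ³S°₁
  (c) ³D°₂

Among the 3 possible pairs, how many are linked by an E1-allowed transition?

(a)–(b): forbidden (parity, ΔS, ΔL).
(a)–(c): forbidden (parity, ΔS, ΔJ).
(b)–(c): forbidden (parity, ΔL).
Allowed pairs: 0 of 3.

0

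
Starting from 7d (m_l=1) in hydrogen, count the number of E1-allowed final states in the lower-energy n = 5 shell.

E1 requires Δl = ±1, so l_f ∈ {1, 3}; with 0 ≤ l_f ≤ n_f−1 = 4, the allowed l_f values are {1, 3}.
For l_f = 1: m_f ∈ {m_i−1, m_i, m_i+1} ∩ [−1, 1] = {0, 1} → 2 states.
For l_f = 3: m_f ∈ {m_i−1, m_i, m_i+1} ∩ [−3, 3] = {0, 1, 2} → 3 states.
Total: 5.

5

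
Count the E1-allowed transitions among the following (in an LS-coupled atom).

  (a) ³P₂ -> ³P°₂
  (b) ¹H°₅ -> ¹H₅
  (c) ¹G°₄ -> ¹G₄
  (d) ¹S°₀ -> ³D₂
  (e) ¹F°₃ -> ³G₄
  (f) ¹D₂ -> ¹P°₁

(a) allowed
(b) allowed
(c) allowed
(d) forbidden (ΔS, ΔL, ΔJ fail)
(e) forbidden (ΔS fails)
(f) allowed
Total allowed: 4 of 6.

4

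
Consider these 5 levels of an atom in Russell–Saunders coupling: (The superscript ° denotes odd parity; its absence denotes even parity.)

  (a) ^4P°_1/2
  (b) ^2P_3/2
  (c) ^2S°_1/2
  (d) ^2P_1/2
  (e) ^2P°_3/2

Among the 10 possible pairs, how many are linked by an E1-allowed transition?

4

(a)–(b): forbidden (ΔS).
(a)–(c): forbidden (parity, ΔS).
(a)–(d): forbidden (ΔS).
(a)–(e): forbidden (parity, ΔS).
(b)–(c): allowed.
(b)–(d): forbidden (parity).
(b)–(e): allowed.
(c)–(d): allowed.
(c)–(e): forbidden (parity).
(d)–(e): allowed.
Allowed pairs: 4 of 10.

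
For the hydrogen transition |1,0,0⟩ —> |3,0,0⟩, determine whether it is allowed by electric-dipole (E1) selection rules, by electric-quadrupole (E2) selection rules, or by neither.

Δl = 0 − 0 = +0; l_i + l_f = 0.
Δm_l = +0.
E1 (Δl = ±1, |Δm_l| ≤ 1): not satisfied.
E2 (Δl = 0,±2, l_i+l_f ≥ 2, |Δm_l| ≤ 2): not satisfied.

neither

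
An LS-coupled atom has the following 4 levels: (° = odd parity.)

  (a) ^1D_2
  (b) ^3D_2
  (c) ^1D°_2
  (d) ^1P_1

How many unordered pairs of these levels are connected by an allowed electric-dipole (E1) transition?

2

(a)–(b): forbidden (parity, ΔS).
(a)–(c): allowed.
(a)–(d): forbidden (parity).
(b)–(c): forbidden (ΔS).
(b)–(d): forbidden (parity, ΔS).
(c)–(d): allowed.
Allowed pairs: 2 of 6.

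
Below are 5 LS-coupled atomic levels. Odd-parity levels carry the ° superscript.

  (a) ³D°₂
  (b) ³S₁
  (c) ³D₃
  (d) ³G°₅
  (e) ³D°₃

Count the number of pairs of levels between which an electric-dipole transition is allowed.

2

(a)–(b): forbidden (ΔL).
(a)–(c): allowed.
(a)–(d): forbidden (parity, ΔL, ΔJ).
(a)–(e): forbidden (parity).
(b)–(c): forbidden (parity, ΔL, ΔJ).
(b)–(d): forbidden (ΔL, ΔJ).
(b)–(e): forbidden (ΔL, ΔJ).
(c)–(d): forbidden (ΔL, ΔJ).
(c)–(e): allowed.
(d)–(e): forbidden (parity, ΔL, ΔJ).
Allowed pairs: 2 of 10.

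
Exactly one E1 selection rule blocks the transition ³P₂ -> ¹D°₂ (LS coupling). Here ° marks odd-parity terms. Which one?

the ΔS = 0 rule

Reading off the term symbols: S 1→0, L 1→2, J 2→2, parity even→odd.
Parity must change: even → odd — satisfied.
ΔS = 0: S: 1 → 0 — violated.
ΔL = 0, ±1 (not L=0↔0): L: 1 → 2, ΔL = +1 — satisfied.
ΔJ = 0, ±1 (not J=0↔0): J: 2 → 2, ΔJ = +0 — satisfied.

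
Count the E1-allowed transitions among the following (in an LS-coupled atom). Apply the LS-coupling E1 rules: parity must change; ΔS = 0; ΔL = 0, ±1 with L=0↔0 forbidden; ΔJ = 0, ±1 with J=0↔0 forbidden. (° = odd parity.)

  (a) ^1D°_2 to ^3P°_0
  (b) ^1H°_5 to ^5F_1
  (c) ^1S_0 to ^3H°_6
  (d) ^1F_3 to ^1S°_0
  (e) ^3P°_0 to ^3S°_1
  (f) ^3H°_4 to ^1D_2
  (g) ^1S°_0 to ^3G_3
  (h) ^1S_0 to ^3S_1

(a) forbidden (parity, ΔS, ΔJ fail)
(b) forbidden (ΔS, ΔL, ΔJ fail)
(c) forbidden (ΔS, ΔL, ΔJ fail)
(d) forbidden (ΔL, ΔJ fail)
(e) forbidden (parity fails)
(f) forbidden (ΔS, ΔL, ΔJ fail)
(g) forbidden (ΔS, ΔL, ΔJ fail)
(h) forbidden (parity, ΔS, ΔL fail)
Total allowed: 0 of 8.

0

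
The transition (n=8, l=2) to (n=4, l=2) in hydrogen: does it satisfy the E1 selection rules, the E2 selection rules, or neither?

Δl = 2 − 2 = +0; l_i + l_f = 4.
E1 (Δl = ±1): not satisfied.
E2 (Δl = 0,±2, l_i+l_f ≥ 2): satisfied.

E2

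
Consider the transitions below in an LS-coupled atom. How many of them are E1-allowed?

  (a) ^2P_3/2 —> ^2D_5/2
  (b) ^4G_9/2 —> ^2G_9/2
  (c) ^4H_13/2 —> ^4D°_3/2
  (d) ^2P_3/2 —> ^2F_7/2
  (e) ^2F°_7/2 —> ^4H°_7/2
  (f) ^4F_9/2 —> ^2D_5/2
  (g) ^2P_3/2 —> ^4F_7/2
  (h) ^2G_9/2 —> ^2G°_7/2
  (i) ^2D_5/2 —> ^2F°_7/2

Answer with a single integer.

2

(a) forbidden (parity fails)
(b) forbidden (parity, ΔS fail)
(c) forbidden (ΔL, ΔJ fail)
(d) forbidden (parity, ΔL, ΔJ fail)
(e) forbidden (parity, ΔS, ΔL fail)
(f) forbidden (parity, ΔS, ΔJ fail)
(g) forbidden (parity, ΔS, ΔL, ΔJ fail)
(h) allowed
(i) allowed
Total allowed: 2 of 9.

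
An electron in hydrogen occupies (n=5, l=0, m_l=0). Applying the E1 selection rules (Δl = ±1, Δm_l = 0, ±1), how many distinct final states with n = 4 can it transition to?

3

E1 requires Δl = ±1, so l_f ∈ {-1, 1}; with 0 ≤ l_f ≤ n_f−1 = 3, the allowed l_f values are {1}.
For l_f = 1: m_f ∈ {m_i−1, m_i, m_i+1} ∩ [−1, 1] = {-1, 0, 1} → 3 states.
Total: 3.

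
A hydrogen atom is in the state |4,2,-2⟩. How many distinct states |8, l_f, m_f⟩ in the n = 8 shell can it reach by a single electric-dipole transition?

E1 requires Δl = ±1, so l_f ∈ {1, 3}; with 0 ≤ l_f ≤ n_f−1 = 7, the allowed l_f values are {1, 3}.
For l_f = 1: m_f ∈ {m_i−1, m_i, m_i+1} ∩ [−1, 1] = {-1} → 1 state.
For l_f = 3: m_f ∈ {m_i−1, m_i, m_i+1} ∩ [−3, 3] = {-3, -2, -1} → 3 states.
Total: 4.

4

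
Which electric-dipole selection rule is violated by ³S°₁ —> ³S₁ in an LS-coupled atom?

Parity must change: odd → even — passes.
ΔS = 0: S: 1 → 1 — passes.
ΔL = 0, ±1 (not L=0↔0): L: 0 → 0, ΔL = +0 — fails.
ΔJ = 0, ±1 (not J=0↔0): J: 1 → 1, ΔJ = +0 — passes.

the L=0 ↔ L=0 exclusion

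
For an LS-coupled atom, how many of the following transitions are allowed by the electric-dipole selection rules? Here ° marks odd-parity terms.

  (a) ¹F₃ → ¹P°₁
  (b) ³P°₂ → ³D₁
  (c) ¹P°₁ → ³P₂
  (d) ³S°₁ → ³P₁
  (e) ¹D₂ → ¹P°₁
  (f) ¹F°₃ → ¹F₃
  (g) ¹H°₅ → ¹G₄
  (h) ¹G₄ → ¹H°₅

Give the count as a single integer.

(a) forbidden (ΔL, ΔJ fail)
(b) allowed
(c) forbidden (ΔS fails)
(d) allowed
(e) allowed
(f) allowed
(g) allowed
(h) allowed
Total allowed: 6 of 8.

6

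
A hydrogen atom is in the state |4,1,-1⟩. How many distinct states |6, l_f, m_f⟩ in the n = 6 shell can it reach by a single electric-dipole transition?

4

E1 requires Δl = ±1, so l_f ∈ {0, 2}; with 0 ≤ l_f ≤ n_f−1 = 5, the allowed l_f values are {0, 2}.
For l_f = 0: m_f ∈ {m_i−1, m_i, m_i+1} ∩ [−0, 0] = {0} → 1 state.
For l_f = 2: m_f ∈ {m_i−1, m_i, m_i+1} ∩ [−2, 2] = {-2, -1, 0} → 3 states.
Total: 4.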